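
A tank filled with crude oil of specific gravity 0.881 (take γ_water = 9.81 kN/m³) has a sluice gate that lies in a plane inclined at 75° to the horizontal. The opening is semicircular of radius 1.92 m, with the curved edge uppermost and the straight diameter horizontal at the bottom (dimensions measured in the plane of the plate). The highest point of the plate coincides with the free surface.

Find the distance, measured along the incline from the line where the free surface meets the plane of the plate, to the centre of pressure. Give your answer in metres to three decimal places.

γ = 0.881 × 9.81 = 8.64261 kN/m³.
Let θ = 75° be the plate's angle to the horizontal; measure y along the incline from where the plane meets the free surface. Vertical depth h = y·sinθ with sinθ = 0.965926.
The centroid lies 4r/(3π) = 0.814873 m above the diameter, so r − 4r/(3π) = 1.92 − 0.814873 = 1.10513 m below the topmost point, so y_c = 1.10513 m and h_c = 1.10513 × 0.965926 = 1.06747 m.
A = πr²/2 = π × 1.92²/2 = 5.79058 m².
Resultant F = γ·h_c·A = 8.64261 × 1.06747 × 5.79058 = 53.4223 kN.
I_c = (π/8 − 8/(9π))·r⁴ = 0.109757 × 1.92⁴ = 1.49155 m⁴.
Centre of pressure: y_p = y_c + I_c/(y_c·A) = 1.10513 + 1.49155/(1.10513 × 5.79058) = 1.10513 + 0.233079 = 1.33821 m along the plane.

y_p = 1.338 m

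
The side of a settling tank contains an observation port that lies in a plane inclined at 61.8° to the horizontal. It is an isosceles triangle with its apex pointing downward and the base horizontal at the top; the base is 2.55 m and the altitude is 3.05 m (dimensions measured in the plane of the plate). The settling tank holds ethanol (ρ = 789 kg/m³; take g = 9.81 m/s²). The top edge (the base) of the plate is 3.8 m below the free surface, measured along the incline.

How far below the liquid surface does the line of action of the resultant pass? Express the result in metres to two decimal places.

h_p = 4.34 m

γ = ρg = 789 × 9.81 / 1000 = 7.74009 kN/m³.
Let θ = 61.8° be the plate's angle to the horizontal; measure y along the incline from where the plane meets the free surface. Vertical depth h = y·sinθ with sinθ = 0.881303.
With the apex down, the centroid sits h/3 = 3.05/3 = 1.01667 m below the base (the top edge), so y_c = 3.8 + 1.01667 = 4.81667 m and h_c = 4.81667 × 0.881303 = 4.24495 m.
A = ½ × 2.55 × 3.05 = 3.88875 m².
Resultant F = γ·h_c·A = 7.74009 × 4.24495 × 3.88875 = 127.77 kN.
I_c = b·h³/36 = 2.55 × 3.05³/36 = 2.00973 m⁴.
Centre of pressure: y_p = y_c + I_c/(y_c·A) = 4.81667 + 2.00973/(4.81667 × 3.88875) = 4.81667 + 0.107295 = 4.92396 m along the plane.
Vertically, h_p = y_p·sinθ = 4.92396 × 0.881303 = 4.3395 m.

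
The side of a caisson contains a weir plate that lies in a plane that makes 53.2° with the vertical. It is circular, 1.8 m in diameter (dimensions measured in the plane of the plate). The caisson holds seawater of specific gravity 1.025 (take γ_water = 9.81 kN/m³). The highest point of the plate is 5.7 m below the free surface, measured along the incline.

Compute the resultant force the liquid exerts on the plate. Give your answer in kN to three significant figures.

F ≈ 101 kN

γ = 1.025 × 9.81 = 10.05525 kN/m³.
The plate makes 53.2° with the vertical, i.e. θ = 90° − 53.2° = 36.8° to the horizontal. Measuring y along the incline from the free-surface line, vertical depth h = y·sinθ with sinθ = 0.599024.
The centroid is at the centre, 0.9 m below the top of the plate, so y_c = 5.7 + 0.9 = 6.6 m and h_c = 6.6 × 0.599024 = 3.95356 m.
A = π(0.9)² = 2.54469 m².
Resultant F = γ·h_c·A = 10.05525 × 3.95356 × 2.54469 = 101.162 kN.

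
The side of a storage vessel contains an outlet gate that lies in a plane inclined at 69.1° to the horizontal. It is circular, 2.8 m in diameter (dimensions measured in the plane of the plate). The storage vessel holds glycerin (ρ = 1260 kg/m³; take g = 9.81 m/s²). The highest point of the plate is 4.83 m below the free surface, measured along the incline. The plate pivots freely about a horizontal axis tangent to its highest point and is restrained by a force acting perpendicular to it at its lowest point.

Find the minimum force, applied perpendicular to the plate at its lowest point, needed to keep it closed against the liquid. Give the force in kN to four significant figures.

γ = ρg = 1260 × 9.81 / 1000 = 12.3606 kN/m³.
Let θ = 69.1° be the plate's angle to the horizontal; measure y along the incline from where the plane meets the free surface. Vertical depth h = y·sinθ with sinθ = 0.934204.
The centroid is at the centre, 1.4 m below the top of the plate, so y_c = 4.83 + 1.4 = 6.23 m and h_c = 6.23 × 0.934204 = 5.82009 m.
A = π(1.4)² = 6.15752 m².
Resultant F = γ·h_c·A = 12.3606 × 5.82009 × 6.15752 = 442.971 kN.
I_c = πr⁴/4 = π × 1.4⁴/4 = 3.01719 m⁴.
Centre of pressure: y_p = y_c + I_c/(y_c·A) = 6.23 + 3.01719/(6.23 × 6.15752) = 6.23 + 0.0786518 = 6.30865 m along the plane.
The resultant acts 1.4 + 0.0786518 = 1.47865 m (along the plate) below the hinge at the top edge, so the moment about the hinge is M = F × 1.47865 = 442.971 × 1.47865 = 654.999 kN·m.
A normal force at the bottom, 2.8 m from the hinge, must supply this moment: P = 654.999/2.8 = 233.928 kN.

P ≈ 233.9 kN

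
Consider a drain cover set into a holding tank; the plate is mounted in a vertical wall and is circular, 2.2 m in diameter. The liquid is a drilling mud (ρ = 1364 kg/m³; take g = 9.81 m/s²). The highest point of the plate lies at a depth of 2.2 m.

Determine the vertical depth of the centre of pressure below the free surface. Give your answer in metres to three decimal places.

h_p = 3.392 m

γ = ρg = 1364 × 9.81 / 1000 = 13.38084 kN/m³.
The centroid is at the centre, 1.1 m below the top of the plate, so the centroid depth is h_c = 2.2 + 1.1 = 3.3 m.
A = π(1.1)² = 3.80133 m².
Resultant F = γ·h_c·A = 13.38084 × 3.3 × 3.80133 = 167.854 kN.
I_c = πr⁴/4 = π × 1.1⁴/4 = 1.1499 m⁴.
Centre of pressure: y_p = y_c + I_c/(y_c·A) = 3.3 + 1.1499/(3.3 × 3.80133) = 3.3 + 0.0916665 = 3.39167 m along the plane.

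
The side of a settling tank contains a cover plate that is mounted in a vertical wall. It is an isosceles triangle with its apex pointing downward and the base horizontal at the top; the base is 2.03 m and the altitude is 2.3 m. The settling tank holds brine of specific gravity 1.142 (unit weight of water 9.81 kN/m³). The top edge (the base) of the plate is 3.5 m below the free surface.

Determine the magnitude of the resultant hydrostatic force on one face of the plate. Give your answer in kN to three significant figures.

γ = 1.142 × 9.81 = 11.20302 kN/m³.
With the apex down, the centroid sits h/3 = 2.3/3 = 0.766667 m below the base (the top edge), so the centroid depth is h_c = 3.5 + 0.766667 = 4.26667 m.
A = ½ × 2.03 × 2.3 = 2.3345 m².
Resultant F = γ·h_c·A = 11.20302 × 4.26667 × 2.3345 = 111.588 kN.

F ≈ 112 kN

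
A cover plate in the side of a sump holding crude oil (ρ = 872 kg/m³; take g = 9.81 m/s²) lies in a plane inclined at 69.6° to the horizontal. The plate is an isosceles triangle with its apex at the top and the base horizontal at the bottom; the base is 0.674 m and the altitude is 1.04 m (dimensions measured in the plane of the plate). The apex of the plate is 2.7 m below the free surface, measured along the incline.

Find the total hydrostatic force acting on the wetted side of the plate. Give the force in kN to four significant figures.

γ = ρg = 872 × 9.81 / 1000 = 8.55432 kN/m³.
Let θ = 69.6° be the plate's angle to the horizontal; measure y along the incline from where the plane meets the free surface. Vertical depth h = y·sinθ with sinθ = 0.937282.
With the apex up, the centroid sits 2h/3 = 2 × 1.04/3 = 0.693333 m below the apex, so y_c = 2.7 + 0.693333 = 3.39333 m and h_c = 3.39333 × 0.937282 = 3.18051 m.
A = ½ × 0.674 × 1.04 = 0.35048 m².
Resultant F = γ·h_c·A = 8.55432 × 3.18051 × 0.35048 = 9.53554 kN.

F ≈ 9.536 kN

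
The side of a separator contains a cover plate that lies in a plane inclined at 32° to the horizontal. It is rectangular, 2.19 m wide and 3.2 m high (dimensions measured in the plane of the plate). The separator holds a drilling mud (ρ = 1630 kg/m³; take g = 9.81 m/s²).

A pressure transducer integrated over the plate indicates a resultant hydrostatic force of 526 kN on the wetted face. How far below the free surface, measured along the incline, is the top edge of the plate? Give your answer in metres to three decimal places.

γ = ρg = 1630 × 9.81 / 1000 = 15.9903 kN/m³.
A = 2.19 × 3.2 = 7.008 m².
From F = γ·h_c·A, the centroid depth is h_c = 526/(15.9903 × 7.008) = 4.69391 m.
Let θ = 32° be the plate's angle to the horizontal; measure y along the incline from where the plane meets the free surface. Vertical depth h = y·sinθ with sinθ = 0.529919.
Along the incline, y_c = h_c/sinθ = 4.69391/0.529919 = 8.85779 m.
The centroid lies 3.2/2 = 1.6 m below the top edge, so the top edge sits at y_top = 8.85779 − 1.6 = 7.25779 m along the incline.

y_top ≈ 7.258 m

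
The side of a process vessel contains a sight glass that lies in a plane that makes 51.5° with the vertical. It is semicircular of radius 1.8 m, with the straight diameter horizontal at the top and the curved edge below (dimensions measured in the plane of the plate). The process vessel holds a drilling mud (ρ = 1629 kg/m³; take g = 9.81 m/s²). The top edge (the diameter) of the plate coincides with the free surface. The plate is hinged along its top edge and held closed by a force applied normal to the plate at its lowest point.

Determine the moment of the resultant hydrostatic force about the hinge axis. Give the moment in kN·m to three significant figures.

γ = ρg = 1629 × 9.81 / 1000 = 15.98049 kN/m³.
The plate makes 51.5° with the vertical, i.e. θ = 90° − 51.5° = 38.5° to the horizontal. Measuring y along the incline from the free-surface line, vertical depth h = y·sinθ with sinθ = 0.622515.
The centroid of a semicircle lies 4r/(3π) = 0.763944 m from the diameter, here below the top edge, so y_c = 0.763944 m and h_c = 0.763944 × 0.622515 = 0.475567 m.
A = πr²/2 = π × 1.8²/2 = 5.08938 m².
Resultant F = γ·h_c·A = 15.98049 × 0.475567 × 5.08938 = 38.6782 kN.
I_c = (π/8 − 8/(9π))·r⁴ = 0.109757 × 1.8⁴ = 1.15219 m⁴.
Centre of pressure: y_p = y_c + I_c/(y_c·A) = 0.763944 + 1.15219/(0.763944 × 5.08938) = 0.763944 + 0.296345 = 1.06029 m along the plane.
The resultant acts 0.763944 + 0.296345 = 1.06029 m (along the plate) below the hinge at the top edge, so the moment about the hinge is M = F × 1.06029 = 38.6782 × 1.06029 = 41.0101 kN·m.

M ≈ 41.0 kN·m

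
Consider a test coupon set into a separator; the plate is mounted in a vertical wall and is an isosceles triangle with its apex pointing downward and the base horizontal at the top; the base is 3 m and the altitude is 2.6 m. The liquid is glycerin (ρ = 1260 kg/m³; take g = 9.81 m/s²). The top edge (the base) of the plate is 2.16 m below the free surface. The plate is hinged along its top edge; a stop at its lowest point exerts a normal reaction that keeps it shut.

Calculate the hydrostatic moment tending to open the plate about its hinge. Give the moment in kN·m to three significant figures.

M ≈ 145 kN·m

γ = ρg = 1260 × 9.81 / 1000 = 12.3606 kN/m³.
With the apex down, the centroid sits h/3 = 2.6/3 = 0.866667 m below the base (the top edge), so the centroid depth is h_c = 2.16 + 0.866667 = 3.02667 m.
A = ½ × 3 × 2.6 = 3.9 m².
Resultant F = γ·h_c·A = 12.3606 × 3.02667 × 3.9 = 145.905 kN.
I_c = b·h³/36 = 3 × 2.6³/36 = 1.46467 m⁴.
Centre of pressure: y_p = y_c + I_c/(y_c·A) = 3.02667 + 1.46467/(3.02667 × 3.9) = 3.02667 + 0.124082 = 3.15075 m along the plane.
The resultant acts 0.866667 + 0.124082 = 0.990749 m (along the plate) below the hinge at the top edge, so the moment about the hinge is M = F × 0.990749 = 145.905 × 0.990749 = 144.555 kN·m.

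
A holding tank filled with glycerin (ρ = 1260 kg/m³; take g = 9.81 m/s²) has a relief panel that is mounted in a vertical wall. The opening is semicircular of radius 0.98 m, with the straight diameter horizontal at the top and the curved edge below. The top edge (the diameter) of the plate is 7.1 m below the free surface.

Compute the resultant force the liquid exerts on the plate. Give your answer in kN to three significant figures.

γ = ρg = 1260 × 9.81 / 1000 = 12.3606 kN/m³.
The centroid of a semicircle lies 4r/(3π) = 0.415925 m from the diameter, here below the top edge, so the centroid depth is h_c = 7.1 + 0.415925 = 7.51592 m.
A = πr²/2 = π × 0.98²/2 = 1.50859 m².
Resultant F = γ·h_c·A = 12.3606 × 7.51592 × 1.50859 = 140.15 kN.

F ≈ 140 kN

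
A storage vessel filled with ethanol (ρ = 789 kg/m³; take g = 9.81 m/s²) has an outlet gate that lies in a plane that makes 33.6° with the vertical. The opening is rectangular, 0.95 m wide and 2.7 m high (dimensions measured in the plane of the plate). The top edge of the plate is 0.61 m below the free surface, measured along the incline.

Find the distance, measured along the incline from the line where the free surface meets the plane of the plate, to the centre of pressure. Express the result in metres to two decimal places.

y_p = 2.27 m

γ = ρg = 789 × 9.81 / 1000 = 7.74009 kN/m³.
The plate makes 33.6° with the vertical, i.e. θ = 90° − 33.6° = 56.4° to the horizontal. Measuring y along the incline from the free-surface line, vertical depth h = y·sinθ with sinθ = 0.832921.
The centroid lies 2.7/2 = 1.35 m below the top edge, so y_c = 0.61 + 1.35 = 1.96 m and h_c = 1.96 × 0.832921 = 1.63253 m.
A = 0.95 × 2.7 = 2.565 m².
Resultant F = γ·h_c·A = 7.74009 × 1.63253 × 2.565 = 32.4112 kN.
I_c = b·h³/12 = 0.95 × 2.7³/12 = 1.55824 m⁴.
Centre of pressure: y_p = y_c + I_c/(y_c·A) = 1.96 + 1.55824/(1.96 × 2.565) = 1.96 + 0.309949 = 2.26995 m along the plane.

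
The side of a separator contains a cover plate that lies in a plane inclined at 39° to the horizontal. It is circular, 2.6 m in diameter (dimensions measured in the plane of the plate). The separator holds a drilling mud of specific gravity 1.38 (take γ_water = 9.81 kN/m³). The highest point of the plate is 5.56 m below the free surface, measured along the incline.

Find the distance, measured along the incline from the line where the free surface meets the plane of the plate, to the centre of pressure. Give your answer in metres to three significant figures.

y_p = 6.92 m

γ = 1.38 × 9.81 = 13.5378 kN/m³.
Let θ = 39° be the plate's angle to the horizontal; measure y along the incline from where the plane meets the free surface. Vertical depth h = y·sinθ with sinθ = 0.629320.
The centroid is at the centre, 1.3 m below the top of the plate, so y_c = 5.56 + 1.3 = 6.86 m and h_c = 6.86 × 0.629320 = 4.31714 m.
A = π(1.3)² = 5.30929 m².
Resultant F = γ·h_c·A = 13.5378 × 4.31714 × 5.30929 = 310.299 kN.
I_c = πr⁴/4 = π × 1.3⁴/4 = 2.24318 m⁴.
Centre of pressure: y_p = y_c + I_c/(y_c·A) = 6.86 + 2.24318/(6.86 × 5.30929) = 6.86 + 0.0615891 = 6.92159 m along the plane.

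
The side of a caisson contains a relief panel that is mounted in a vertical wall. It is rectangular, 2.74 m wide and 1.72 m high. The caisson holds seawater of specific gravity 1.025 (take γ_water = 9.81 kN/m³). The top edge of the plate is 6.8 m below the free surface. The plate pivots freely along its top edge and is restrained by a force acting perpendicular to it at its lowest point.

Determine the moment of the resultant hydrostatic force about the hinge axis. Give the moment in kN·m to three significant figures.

M ≈ 324 kN·m

γ = 1.025 × 9.81 = 10.05525 kN/m³.
The centroid lies 1.72/2 = 0.86 m below the top edge, so the centroid depth is h_c = 6.8 + 0.86 = 7.66 m.
A = 2.74 × 1.72 = 4.7128 m².
Resultant F = γ·h_c·A = 10.05525 × 7.66 × 4.7128 = 362.995 kN.
I_c = b·h³/12 = 2.74 × 1.72³/12 = 1.16186 m⁴.
Centre of pressure: y_p = y_c + I_c/(y_c·A) = 7.66 + 1.16186/(7.66 × 4.7128) = 7.66 + 0.0321844 = 7.69218 m along the plane.
The resultant acts 0.86 + 0.0321844 = 0.892184 m (along the plate) below the hinge at the top edge, so the moment about the hinge is M = F × 0.892184 = 362.995 × 0.892184 = 323.858 kN·m.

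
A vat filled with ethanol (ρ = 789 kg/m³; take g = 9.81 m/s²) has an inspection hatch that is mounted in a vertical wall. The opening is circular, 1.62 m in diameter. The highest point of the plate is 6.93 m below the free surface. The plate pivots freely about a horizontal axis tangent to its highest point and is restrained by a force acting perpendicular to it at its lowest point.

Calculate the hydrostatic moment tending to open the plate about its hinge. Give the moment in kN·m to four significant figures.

M ≈ 102.6 kN·m

γ = ρg = 789 × 9.81 / 1000 = 7.74009 kN/m³.
The centroid is at the centre, 0.81 m below the top of the plate, so the centroid depth is h_c = 6.93 + 0.81 = 7.74 m.
A = π(0.81)² = 2.0612 m².
Resultant F = γ·h_c·A = 7.74009 × 7.74 × 2.0612 = 123.483 kN.
I_c = πr⁴/4 = π × 0.81⁴/4 = 0.338088 m⁴.
Centre of pressure: y_p = y_c + I_c/(y_c·A) = 7.74 + 0.338088/(7.74 × 2.0612) = 7.74 + 0.0211918 = 7.76119 m along the plane.
The resultant acts 0.81 + 0.0211918 = 0.831192 m (along the plate) below the hinge at the top edge, so the moment about the hinge is M = F × 0.831192 = 123.483 × 0.831192 = 102.638 kN·m.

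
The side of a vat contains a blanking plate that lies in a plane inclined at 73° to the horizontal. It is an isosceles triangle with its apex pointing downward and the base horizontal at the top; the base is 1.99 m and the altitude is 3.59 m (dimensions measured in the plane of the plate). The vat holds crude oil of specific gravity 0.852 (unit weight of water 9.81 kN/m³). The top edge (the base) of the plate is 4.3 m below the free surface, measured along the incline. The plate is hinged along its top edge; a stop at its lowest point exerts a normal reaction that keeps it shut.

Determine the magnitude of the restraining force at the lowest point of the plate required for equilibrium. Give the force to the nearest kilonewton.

γ = 0.852 × 9.81 = 8.35812 kN/m³.
Let θ = 73° be the plate's angle to the horizontal; measure y along the incline from where the plane meets the free surface. Vertical depth h = y·sinθ with sinθ = 0.956305.
With the apex down, the centroid sits h/3 = 3.59/3 = 1.19667 m below the base (the top edge), so y_c = 4.3 + 1.19667 = 5.49667 m and h_c = 5.49667 × 0.956305 = 5.25649 m.
A = ½ × 1.99 × 3.59 = 3.57205 m².
Resultant F = γ·h_c·A = 8.35812 × 5.25649 × 3.57205 = 156.936 kN.
I_c = b·h³/36 = 1.99 × 3.59³/36 = 2.55761 m⁴.
Centre of pressure: y_p = y_c + I_c/(y_c·A) = 5.49667 + 2.55761/(5.49667 × 3.57205) = 5.49667 + 0.130262 = 5.62693 m along the plane.
The resultant acts 1.19667 + 0.130262 = 1.32693 m (along the plate) below the hinge at the top edge, so the moment about the hinge is M = F × 1.32693 = 156.936 × 1.32693 = 208.243 kN·m.
A normal force at the bottom, 3.59 m from the hinge, must supply this moment: P = 208.243/3.59 = 58.0064 kN.

P ≈ 58 kN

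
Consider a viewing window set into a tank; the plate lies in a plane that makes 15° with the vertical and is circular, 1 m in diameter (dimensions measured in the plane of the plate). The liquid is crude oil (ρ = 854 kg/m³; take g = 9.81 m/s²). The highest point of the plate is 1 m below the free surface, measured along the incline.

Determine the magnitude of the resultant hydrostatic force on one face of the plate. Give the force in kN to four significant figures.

F ≈ 9.533 kN

γ = ρg = 854 × 9.81 / 1000 = 8.37774 kN/m³.
The plate makes 15° with the vertical, i.e. θ = 90° − 15° = 75° to the horizontal. Measuring y along the incline from the free-surface line, vertical depth h = y·sinθ with sinθ = 0.965926.
The centroid is at the centre, 0.5 m below the top of the plate, so y_c = 1 + 0.5 = 1.5 m and h_c = 1.5 × 0.965926 = 1.44889 m.
A = π(0.5)² = 0.785398 m².
Resultant F = γ·h_c·A = 8.37774 × 1.44889 × 0.785398 = 9.53349 kN.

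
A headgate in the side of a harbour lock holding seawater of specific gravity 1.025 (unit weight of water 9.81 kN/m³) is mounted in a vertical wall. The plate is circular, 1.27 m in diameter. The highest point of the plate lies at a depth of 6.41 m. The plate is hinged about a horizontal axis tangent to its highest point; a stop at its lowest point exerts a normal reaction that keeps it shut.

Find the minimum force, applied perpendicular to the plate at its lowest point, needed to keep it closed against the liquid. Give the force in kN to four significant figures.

P ≈ 45.88 kN

γ = 1.025 × 9.81 = 10.05525 kN/m³.
The centroid is at the centre, 0.635 m below the top of the plate, so the centroid depth is h_c = 6.41 + 0.635 = 7.045 m.
A = π(0.635)² = 1.26677 m².
Resultant F = γ·h_c·A = 10.05525 × 7.045 × 1.26677 = 89.737 kN.
I_c = πr⁴/4 = π × 0.635⁴/4 = 0.127698 m⁴.
Centre of pressure: y_p = y_c + I_c/(y_c·A) = 7.045 + 0.127698/(7.045 × 1.26677) = 7.045 + 0.0143089 = 7.05931 m along the plane.
The resultant acts 0.635 + 0.0143089 = 0.649309 m (along the plate) below the hinge at the top edge, so the moment about the hinge is M = F × 0.649309 = 89.737 × 0.649309 = 58.267 kN·m.
A normal force at the bottom, 1.27 m from the hinge, must supply this moment: P = 58.267/1.27 = 45.8795 kN.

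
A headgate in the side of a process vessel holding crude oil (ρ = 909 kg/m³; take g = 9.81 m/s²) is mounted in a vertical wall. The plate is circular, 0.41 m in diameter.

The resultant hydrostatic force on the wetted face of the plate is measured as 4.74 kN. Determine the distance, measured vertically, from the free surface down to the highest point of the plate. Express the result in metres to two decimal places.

γ = ρg = 909 × 9.81 / 1000 = 8.91729 kN/m³.
A = π(0.205)² = 0.132025 m².
From F = γ·h_c·A, the centroid depth is h_c = 4.74/(8.91729 × 0.132025) = 4.02614 m.
The centroid is at the centre, 0.205 m below the top of the plate, so the highest point sits at h_top = 4.02614 − 0.205 = 3.82114 m below the surface.

d_top ≈ 3.82 m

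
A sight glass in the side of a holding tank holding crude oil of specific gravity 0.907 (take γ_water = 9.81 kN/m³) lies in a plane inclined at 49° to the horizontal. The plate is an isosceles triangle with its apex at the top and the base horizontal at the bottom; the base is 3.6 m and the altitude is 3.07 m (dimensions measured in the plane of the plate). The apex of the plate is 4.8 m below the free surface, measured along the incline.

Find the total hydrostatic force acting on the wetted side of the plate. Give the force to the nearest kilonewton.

γ = 0.907 × 9.81 = 8.89767 kN/m³.
Let θ = 49° be the plate's angle to the horizontal; measure y along the incline from where the plane meets the free surface. Vertical depth h = y·sinθ with sinθ = 0.754710.
With the apex up, the centroid sits 2h/3 = 2 × 3.07/3 = 2.04667 m below the apex, so y_c = 4.8 + 2.04667 = 6.84667 m and h_c = 6.84667 × 0.754710 = 5.16725 m.
A = ½ × 3.6 × 3.07 = 5.526 m².
Resultant F = γ·h_c·A = 8.89767 × 5.16725 × 5.526 = 254.066 kN.

F ≈ 254 kN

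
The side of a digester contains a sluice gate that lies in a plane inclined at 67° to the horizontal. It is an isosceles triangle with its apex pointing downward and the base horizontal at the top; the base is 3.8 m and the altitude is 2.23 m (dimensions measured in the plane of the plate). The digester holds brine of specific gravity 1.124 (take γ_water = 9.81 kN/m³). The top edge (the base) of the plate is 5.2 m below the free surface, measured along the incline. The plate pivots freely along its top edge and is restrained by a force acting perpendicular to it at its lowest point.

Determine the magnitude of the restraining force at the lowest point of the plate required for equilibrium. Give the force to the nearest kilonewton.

P ≈ 91 kN

γ = 1.124 × 9.81 = 11.02644 kN/m³.
Let θ = 67° be the plate's angle to the horizontal; measure y along the incline from where the plane meets the free surface. Vertical depth h = y·sinθ with sinθ = 0.920505.
With the apex down, the centroid sits h/3 = 2.23/3 = 0.743333 m below the base (the top edge), so y_c = 5.2 + 0.743333 = 5.94333 m and h_c = 5.94333 × 0.920505 = 5.47086 m.
A = ½ × 3.8 × 2.23 = 4.237 m².
Resultant F = γ·h_c·A = 11.02644 × 5.47086 × 4.237 = 255.593 kN.
I_c = b·h³/36 = 3.8 × 2.23³/36 = 1.17057 m⁴.
Centre of pressure: y_p = y_c + I_c/(y_c·A) = 5.94333 + 1.17057/(5.94333 × 4.237) = 5.94333 + 0.0464846 = 5.98981 m along the plane.
The resultant acts 0.743333 + 0.0464846 = 0.789818 m (along the plate) below the hinge at the top edge, so the moment about the hinge is M = F × 0.789818 = 255.593 × 0.789818 = 201.872 kN·m.
A normal force at the bottom, 2.23 m from the hinge, must supply this moment: P = 201.872/2.23 = 90.5256 kN.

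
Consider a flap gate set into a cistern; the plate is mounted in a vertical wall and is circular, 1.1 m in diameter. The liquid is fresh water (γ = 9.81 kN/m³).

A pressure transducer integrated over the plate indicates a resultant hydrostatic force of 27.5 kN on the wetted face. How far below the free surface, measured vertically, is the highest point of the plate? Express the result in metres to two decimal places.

d_top ≈ 2.40 m

γ = 9.81 kN/m³.
A = π(0.55)² = 0.950332 m².
From F = γ·h_c·A, the centroid depth is h_c = 27.5/(9.81 × 0.950332) = 2.94977 m.
The centroid is at the centre, 0.55 m below the top of the plate, so the highest point sits at h_top = 2.94977 − 0.55 = 2.39977 m below the surface.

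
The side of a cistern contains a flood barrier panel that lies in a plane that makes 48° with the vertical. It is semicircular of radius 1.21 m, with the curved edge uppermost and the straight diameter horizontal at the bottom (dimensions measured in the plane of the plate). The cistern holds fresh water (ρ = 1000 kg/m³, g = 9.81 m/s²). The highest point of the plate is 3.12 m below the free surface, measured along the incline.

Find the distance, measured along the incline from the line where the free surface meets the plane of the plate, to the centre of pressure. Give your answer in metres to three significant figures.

γ = ρg = 1000 × 9.81 = 9810 N/m³ = 9.81 kN/m³.
The plate makes 48° with the vertical, i.e. θ = 90° − 48° = 42° to the horizontal. Measuring y along the incline from the free-surface line, vertical depth h = y·sinθ with sinθ = 0.669131.
The centroid lies 4r/(3π) = 0.51354 m above the diameter, so r − 4r/(3π) = 1.21 − 0.51354 = 0.69646 m below the topmost point, so y_c = 3.12 + 0.69646 = 3.81646 m and h_c = 3.81646 × 0.669131 = 2.55371 m.
A = πr²/2 = π × 1.21²/2 = 2.2998 m².
Resultant F = γ·h_c·A = 9.81 × 2.55371 × 2.2998 = 57.6143 kN.
I_c = (π/8 − 8/(9π))·r⁴ = 0.109757 × 1.21⁴ = 0.235274 m⁴.
Centre of pressure: y_p = y_c + I_c/(y_c·A) = 3.81646 + 0.235274/(3.81646 × 2.2998) = 3.81646 + 0.0268055 = 3.84327 m along the plane.

y_p = 3.84 m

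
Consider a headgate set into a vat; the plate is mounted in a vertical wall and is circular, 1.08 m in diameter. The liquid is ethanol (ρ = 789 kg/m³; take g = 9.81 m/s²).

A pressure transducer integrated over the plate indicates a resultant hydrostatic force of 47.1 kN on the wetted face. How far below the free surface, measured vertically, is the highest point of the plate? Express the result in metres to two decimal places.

d_top ≈ 6.10 m

γ = ρg = 789 × 9.81 / 1000 = 7.74009 kN/m³.
A = π(0.54)² = 0.916088 m².
From F = γ·h_c·A, the centroid depth is h_c = 47.1/(7.74009 × 0.916088) = 6.64259 m.
The centroid is at the centre, 0.54 m below the top of the plate, so the highest point sits at h_top = 6.64259 − 0.54 = 6.10259 m below the surface.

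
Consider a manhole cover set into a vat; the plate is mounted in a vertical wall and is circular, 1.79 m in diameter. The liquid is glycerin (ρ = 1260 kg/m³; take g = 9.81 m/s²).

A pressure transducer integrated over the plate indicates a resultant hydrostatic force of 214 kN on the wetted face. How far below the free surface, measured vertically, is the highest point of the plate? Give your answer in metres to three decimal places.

γ = ρg = 1260 × 9.81 / 1000 = 12.3606 kN/m³.
A = π(0.895)² = 2.51649 m².
From F = γ·h_c·A, the centroid depth is h_c = 214/(12.3606 × 2.51649) = 6.87985 m.
The centroid is at the centre, 0.895 m below the top of the plate, so the highest point sits at h_top = 6.87985 − 0.895 = 5.98485 m below the surface.

d_top ≈ 5.985 m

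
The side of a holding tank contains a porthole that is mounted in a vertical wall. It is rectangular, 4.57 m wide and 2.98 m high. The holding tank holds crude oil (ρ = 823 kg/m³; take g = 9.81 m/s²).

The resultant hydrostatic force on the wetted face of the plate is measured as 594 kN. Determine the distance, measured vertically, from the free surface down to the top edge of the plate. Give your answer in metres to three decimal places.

d_top ≈ 3.912 m

γ = ρg = 823 × 9.81 / 1000 = 8.07363 kN/m³.
A = 4.57 × 2.98 = 13.6186 m².
From F = γ·h_c·A, the centroid depth is h_c = 594/(8.07363 × 13.6186) = 5.40238 m.
The centroid lies 2.98/2 = 1.49 m below the top edge, so the top edge sits at h_top = 5.40238 − 1.49 = 3.91238 m below the surface.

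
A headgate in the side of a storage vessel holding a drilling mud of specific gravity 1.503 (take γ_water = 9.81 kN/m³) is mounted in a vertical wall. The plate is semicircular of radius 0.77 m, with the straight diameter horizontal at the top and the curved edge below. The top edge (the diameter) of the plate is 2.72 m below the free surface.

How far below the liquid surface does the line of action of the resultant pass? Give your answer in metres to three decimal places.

h_p = 3.060 m

γ = 1.503 × 9.81 = 14.74443 kN/m³.
The centroid of a semicircle lies 4r/(3π) = 0.326798 m from the diameter, here below the top edge, so the centroid depth is h_c = 2.72 + 0.326798 = 3.0468 m.
A = πr²/2 = π × 0.77²/2 = 0.931325 m².
Resultant F = γ·h_c·A = 14.74443 × 3.0468 × 0.931325 = 41.8382 kN.
I_c = (π/8 − 8/(9π))·r⁴ = 0.109757 × 0.77⁴ = 0.0385829 m⁴.
Centre of pressure: y_p = y_c + I_c/(y_c·A) = 3.0468 + 0.0385829/(3.0468 × 0.931325) = 3.0468 + 0.0135972 = 3.0604 m along the plane.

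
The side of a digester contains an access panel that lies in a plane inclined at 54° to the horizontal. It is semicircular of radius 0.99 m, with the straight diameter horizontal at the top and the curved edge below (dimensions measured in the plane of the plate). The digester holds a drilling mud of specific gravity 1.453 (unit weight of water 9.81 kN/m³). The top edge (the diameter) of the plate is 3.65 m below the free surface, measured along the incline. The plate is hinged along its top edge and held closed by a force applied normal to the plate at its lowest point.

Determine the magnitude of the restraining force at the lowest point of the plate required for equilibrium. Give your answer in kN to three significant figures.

γ = 1.453 × 9.81 = 14.25393 kN/m³.
Let θ = 54° be the plate's angle to the horizontal; measure y along the incline from where the plane meets the free surface. Vertical depth h = y·sinθ with sinθ = 0.809017.
The centroid of a semicircle lies 4r/(3π) = 0.420169 m from the diameter, here below the top edge, so y_c = 3.65 + 0.420169 = 4.07017 m and h_c = 4.07017 × 0.809017 = 3.29284 m.
A = πr²/2 = π × 0.99²/2 = 1.53954 m².
Resultant F = γ·h_c·A = 14.25393 × 3.29284 × 1.53954 = 72.2597 kN.
I_c = (π/8 − 8/(9π))·r⁴ = 0.109757 × 0.99⁴ = 0.105432 m⁴.
Centre of pressure: y_p = y_c + I_c/(y_c·A) = 4.07017 + 0.105432/(4.07017 × 1.53954) = 4.07017 + 0.0168255 = 4.087 m along the plane.
The resultant acts 0.420169 + 0.0168255 = 0.436995 m (along the plate) below the hinge at the top edge, so the moment about the hinge is M = F × 0.436995 = 72.2597 × 0.436995 = 31.5771 kN·m.
A normal force at the bottom, 0.99 m from the hinge, must supply this moment: P = 31.5771/0.99 = 31.8961 kN.

P ≈ 31.9 kN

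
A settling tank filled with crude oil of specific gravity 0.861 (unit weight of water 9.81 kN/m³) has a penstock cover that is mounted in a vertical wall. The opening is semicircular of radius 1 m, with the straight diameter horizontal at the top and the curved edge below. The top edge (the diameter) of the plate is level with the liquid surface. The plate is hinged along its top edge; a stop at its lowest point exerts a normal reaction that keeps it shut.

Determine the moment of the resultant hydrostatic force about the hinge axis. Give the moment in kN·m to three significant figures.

γ = 0.861 × 9.81 = 8.44641 kN/m³.
The centroid of a semicircle lies 4r/(3π) = 0.424413 m from the diameter, here below the top edge, so the centroid depth is h_c = 0.424413 m.
A = πr²/2 = π × 1²/2 = 1.5708 m².
Resultant F = γ·h_c·A = 8.44641 × 0.424413 × 1.5708 = 5.63095 kN.
I_c = (π/8 − 8/(9π))·r⁴ = 0.109757 × 1⁴ = 0.109757 m⁴.
Centre of pressure: y_p = y_c + I_c/(y_c·A) = 0.424413 + 0.109757/(0.424413 × 1.5708) = 0.424413 + 0.164635 = 0.589048 m along the plane.
The resultant acts 0.424413 + 0.164635 = 0.589048 m (along the plate) below the hinge at the top edge, so the moment about the hinge is M = F × 0.589048 = 5.63095 × 0.589048 = 3.3169 kN·m.

M ≈ 3.32 kN·m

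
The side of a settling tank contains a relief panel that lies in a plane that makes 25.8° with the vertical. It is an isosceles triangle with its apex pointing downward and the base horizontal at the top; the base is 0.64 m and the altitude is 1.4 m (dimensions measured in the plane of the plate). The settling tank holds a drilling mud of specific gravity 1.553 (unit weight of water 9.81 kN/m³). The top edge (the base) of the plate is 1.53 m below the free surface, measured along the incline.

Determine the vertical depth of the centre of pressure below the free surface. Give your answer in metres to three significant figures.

h_p = 1.85 m

γ = 1.553 × 9.81 = 15.23493 kN/m³.
The plate makes 25.8° with the vertical, i.e. θ = 90° − 25.8° = 64.2° to the horizontal. Measuring y along the incline from the free-surface line, vertical depth h = y·sinθ with sinθ = 0.900319.
With the apex down, the centroid sits h/3 = 1.4/3 = 0.466667 m below the base (the top edge), so y_c = 1.53 + 0.466667 = 1.99667 m and h_c = 1.99667 × 0.900319 = 1.79764 m.
A = ½ × 0.64 × 1.4 = 0.448 m².
Resultant F = γ·h_c·A = 15.23493 × 1.79764 × 0.448 = 12.2693 kN.
I_c = b·h³/36 = 0.64 × 1.4³/36 = 0.0487822 m⁴.
Centre of pressure: y_p = y_c + I_c/(y_c·A) = 1.99667 + 0.0487822/(1.99667 × 0.448) = 1.99667 + 0.0545352 = 2.05121 m along the plane.
Vertically, h_p = y_p·sinθ = 2.05121 × 0.900319 = 1.84674 m.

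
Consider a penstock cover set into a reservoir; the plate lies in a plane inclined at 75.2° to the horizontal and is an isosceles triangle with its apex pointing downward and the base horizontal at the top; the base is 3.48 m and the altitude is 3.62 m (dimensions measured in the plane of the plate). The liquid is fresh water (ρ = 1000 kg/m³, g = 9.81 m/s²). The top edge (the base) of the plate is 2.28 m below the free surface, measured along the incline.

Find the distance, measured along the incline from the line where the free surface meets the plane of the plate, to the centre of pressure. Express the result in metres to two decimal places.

y_p = 3.70 m

γ = ρg = 1000 × 9.81 = 9810 N/m³ = 9.81 kN/m³.
Let θ = 75.2° be the plate's angle to the horizontal; measure y along the incline from where the plane meets the free surface. Vertical depth h = y·sinθ with sinθ = 0.966823.
With the apex down, the centroid sits h/3 = 3.62/3 = 1.20667 m below the base (the top edge), so y_c = 2.28 + 1.20667 = 3.48667 m and h_c = 3.48667 × 0.966823 = 3.37099 m.
A = ½ × 3.48 × 3.62 = 6.2988 m².
Resultant F = γ·h_c·A = 9.81 × 3.37099 × 6.2988 = 208.298 kN.
I_c = b·h³/36 = 3.48 × 3.62³/36 = 4.58567 m⁴.
Centre of pressure: y_p = y_c + I_c/(y_c·A) = 3.48667 + 4.58567/(3.48667 × 6.2988) = 3.48667 + 0.208802 = 3.69547 m along the plane.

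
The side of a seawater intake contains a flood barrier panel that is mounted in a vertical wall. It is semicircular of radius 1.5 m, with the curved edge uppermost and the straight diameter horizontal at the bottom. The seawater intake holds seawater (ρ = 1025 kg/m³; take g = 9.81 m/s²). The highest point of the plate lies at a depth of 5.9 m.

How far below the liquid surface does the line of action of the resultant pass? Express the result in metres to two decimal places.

h_p = 6.79 m

γ = ρg = 1025 × 9.81 / 1000 = 10.05525 kN/m³.
The centroid lies 4r/(3π) = 0.63662 m above the diameter, so r − 4r/(3π) = 1.5 − 0.63662 = 0.86338 m below the topmost point, so the centroid depth is h_c = 5.9 + 0.86338 = 6.76338 m.
A = πr²/2 = π × 1.5²/2 = 3.53429 m².
Resultant F = γ·h_c·A = 10.05525 × 6.76338 × 3.53429 = 240.358 kN.
I_c = (π/8 − 8/(9π))·r⁴ = 0.109757 × 1.5⁴ = 0.555645 m⁴.
Centre of pressure: y_p = y_c + I_c/(y_c·A) = 6.76338 + 0.555645/(6.76338 × 3.53429) = 6.76338 + 0.0232451 = 6.78663 m along the plane.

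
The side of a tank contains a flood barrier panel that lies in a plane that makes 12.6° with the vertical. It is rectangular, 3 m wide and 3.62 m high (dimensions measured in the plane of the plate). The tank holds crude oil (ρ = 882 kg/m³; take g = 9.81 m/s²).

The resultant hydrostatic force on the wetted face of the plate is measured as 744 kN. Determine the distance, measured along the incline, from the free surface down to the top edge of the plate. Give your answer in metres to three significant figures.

γ = ρg = 882 × 9.81 / 1000 = 8.65242 kN/m³.
A = 3 × 3.62 = 10.86 m².
From F = γ·h_c·A, the centroid depth is h_c = 744/(8.65242 × 10.86) = 7.91782 m.
The plate makes 12.6° with the vertical, i.e. θ = 90° − 12.6° = 77.4° to the horizontal. Measuring y along the incline from the free-surface line, vertical depth h = y·sinθ with sinθ = 0.975917.
Along the incline, y_c = h_c/sinθ = 7.91782/0.975917 = 8.11321 m.
The centroid lies 3.62/2 = 1.81 m below the top edge, so the top edge sits at y_top = 8.11321 − 1.81 = 6.30321 m along the incline.

y_top ≈ 6.30 m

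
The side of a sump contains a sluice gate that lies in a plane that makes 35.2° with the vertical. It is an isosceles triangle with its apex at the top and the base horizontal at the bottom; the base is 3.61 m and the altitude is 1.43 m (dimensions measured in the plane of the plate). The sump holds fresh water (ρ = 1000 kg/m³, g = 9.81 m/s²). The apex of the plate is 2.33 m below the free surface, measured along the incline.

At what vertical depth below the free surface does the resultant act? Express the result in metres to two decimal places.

h_p = 2.71 m

γ = ρg = 1000 × 9.81 = 9810 N/m³ = 9.81 kN/m³.
The plate makes 35.2° with the vertical, i.e. θ = 90° − 35.2° = 54.8° to the horizontal. Measuring y along the incline from the free-surface line, vertical depth h = y·sinθ with sinθ = 0.817145.
With the apex up, the centroid sits 2h/3 = 2 × 1.43/3 = 0.953333 m below the apex, so y_c = 2.33 + 0.953333 = 3.28333 m and h_c = 3.28333 × 0.817145 = 2.68296 m.
A = ½ × 3.61 × 1.43 = 2.58115 m².
Resultant F = γ·h_c·A = 9.81 × 2.68296 × 2.58115 = 67.9354 kN.
I_c = b·h³/36 = 3.61 × 1.43³/36 = 0.293233 m⁴.
Centre of pressure: y_p = y_c + I_c/(y_c·A) = 3.28333 + 0.293233/(3.28333 × 2.58115) = 3.28333 + 0.0346007 = 3.31793 m along the plane.
Vertically, h_p = y_p·sinθ = 3.31793 × 0.817145 = 2.71123 m.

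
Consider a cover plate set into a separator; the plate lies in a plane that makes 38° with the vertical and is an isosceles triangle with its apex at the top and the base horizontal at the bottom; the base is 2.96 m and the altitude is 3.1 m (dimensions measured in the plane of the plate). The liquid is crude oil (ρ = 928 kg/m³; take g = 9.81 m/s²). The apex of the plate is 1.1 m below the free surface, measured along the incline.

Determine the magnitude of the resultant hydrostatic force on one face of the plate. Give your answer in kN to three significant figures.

γ = ρg = 928 × 9.81 / 1000 = 9.10368 kN/m³.
The plate makes 38° with the vertical, i.e. θ = 90° − 38° = 52° to the horizontal. Measuring y along the incline from the free-surface line, vertical depth h = y·sinθ with sinθ = 0.788011.
With the apex up, the centroid sits 2h/3 = 2 × 3.1/3 = 2.06667 m below the apex, so y_c = 1.1 + 2.06667 = 3.16667 m and h_c = 3.16667 × 0.788011 = 2.49537 m.
A = ½ × 2.96 × 3.1 = 4.588 m².
Resultant F = γ·h_c·A = 9.10368 × 2.49537 × 4.588 = 104.226 kN.

F ≈ 104 kN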